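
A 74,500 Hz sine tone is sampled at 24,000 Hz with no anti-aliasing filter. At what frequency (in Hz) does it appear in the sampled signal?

Nyquist = 24,000/2 = 12,000 Hz; 74,500 Hz exceeds it.
Alias = |74,500 − 3×24,000| = |74,500 − 72,000| = 2,500 Hz.

2,500 Hz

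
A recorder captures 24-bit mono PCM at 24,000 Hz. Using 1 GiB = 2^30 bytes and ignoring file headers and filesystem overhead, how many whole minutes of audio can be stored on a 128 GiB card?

Uncompressed byte rate = 24,000 × 3 × 1 = 72,000 bytes/s.
Capacity = 128 × 1,073,741,824 = 137,438,953,472 bytes.
137,438,953,472 / 72,000 ≈ 1908874.35 s → 31,814 minutes.

31,814 minutes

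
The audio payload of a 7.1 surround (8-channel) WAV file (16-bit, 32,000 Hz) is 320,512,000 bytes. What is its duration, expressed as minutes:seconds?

Byte rate = 32,000 × 2 × 8 = 512,000 bytes/s.
Duration = 320,512,000 / 512,000 = 626 s.
626 s = 10:26.

10:26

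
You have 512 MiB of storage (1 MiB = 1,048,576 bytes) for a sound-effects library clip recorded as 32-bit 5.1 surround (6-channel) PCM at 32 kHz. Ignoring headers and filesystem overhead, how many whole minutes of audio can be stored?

Uncompressed byte rate = 32,000 × 4 × 6 = 768,000 bytes/s.
Capacity = 512 × 1,048,576 = 536,870,912 bytes.
536,870,912 / 768,000 ≈ 699.05 s → 11 minutes.

11 minutes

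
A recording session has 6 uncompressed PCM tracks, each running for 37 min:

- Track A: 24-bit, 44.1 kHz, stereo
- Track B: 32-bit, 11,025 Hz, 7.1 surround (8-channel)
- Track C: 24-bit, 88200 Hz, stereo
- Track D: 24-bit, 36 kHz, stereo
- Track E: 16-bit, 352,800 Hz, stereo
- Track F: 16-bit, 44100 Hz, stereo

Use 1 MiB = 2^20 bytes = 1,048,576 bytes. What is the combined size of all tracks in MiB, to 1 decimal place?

37 min = 2,220 s.
Track A: 44,100 × 2,220 × 3 × 2 = 587,412,000 bytes.
Track B: 11,025 × 2,220 × 4 × 8 = 783,216,000 bytes.
Track C: 88,200 × 2,220 × 3 × 2 = 1,174,824,000 bytes.
Track D: 36,000 × 2,220 × 3 × 2 = 479,520,000 bytes.
Track E: 352,800 × 2,220 × 2 × 2 = 3,132,864,000 bytes.
Track F: 44,100 × 2,220 × 2 × 2 = 391,608,000 bytes.
Total = 6,549,444,000 bytes = 6246.0 MiB.

6246.0 MiB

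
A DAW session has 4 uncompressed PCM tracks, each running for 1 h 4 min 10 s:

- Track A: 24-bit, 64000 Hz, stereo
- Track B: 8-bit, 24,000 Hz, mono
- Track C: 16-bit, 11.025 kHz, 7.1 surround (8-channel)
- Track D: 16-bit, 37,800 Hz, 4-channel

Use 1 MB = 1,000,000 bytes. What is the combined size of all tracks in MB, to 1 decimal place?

3414.2 MB

1 h 4 min 10 s = 3,850 s.
Track A: 64,000 × 3,850 × 3 × 2 = 1,478,400,000 bytes.
Track B: 24,000 × 3,850 × 1 × 1 = 92,400,000 bytes.
Track C: 11,025 × 3,850 × 2 × 8 = 679,140,000 bytes.
Track D: 37,800 × 3,850 × 2 × 4 = 1,164,240,000 bytes.
Total = 3,414,180,000 bytes = 3414.2 MB.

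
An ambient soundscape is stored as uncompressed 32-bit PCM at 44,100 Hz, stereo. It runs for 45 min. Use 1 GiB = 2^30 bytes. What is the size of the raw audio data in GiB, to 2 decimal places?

0.89 GiB

Duration = 45 min = 2,700 s.
Bytes = 44,100 samples/s × 2,700 s × 4 bytes/sample × 2 ch = 952,560,000 bytes.
952,560,000 / 1,073,741,824 = 0.89 GiB.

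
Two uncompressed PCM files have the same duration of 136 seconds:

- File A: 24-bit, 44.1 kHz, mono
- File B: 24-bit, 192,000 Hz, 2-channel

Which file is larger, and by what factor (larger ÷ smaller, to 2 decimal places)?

File A: 44,100 × 3 × 1 = 132,300 bytes/s.
File B: 192,000 × 3 × 2 = 1,152,000 bytes/s.
File B is larger; ratio = 156,672,000 / 17,992,800 = 8.71.

File B, by a factor of 8.71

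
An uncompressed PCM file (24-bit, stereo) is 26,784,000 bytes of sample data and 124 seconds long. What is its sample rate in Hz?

Bytes = sample_rate × seconds × bytes_per_sample × channels.
sample_rate = 26,784,000 / (124 × 3 × 2) = 26,784,000 / 744 = 36,000 Hz.

36,000 Hz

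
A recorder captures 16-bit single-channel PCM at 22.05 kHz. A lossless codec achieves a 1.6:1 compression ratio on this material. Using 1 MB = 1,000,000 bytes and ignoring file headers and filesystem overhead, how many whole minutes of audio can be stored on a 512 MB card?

309 minutes

Uncompressed byte rate = 22,050 × 2 × 1 = 44,100 bytes/s.
After 1.6:1 compression, effective rate ≈ 27562.5 bytes/s.
Capacity = 512 × 1,000,000 = 512,000,000 bytes.
512,000,000 / effective rate ≈ 18575.96 s → 309 minutes.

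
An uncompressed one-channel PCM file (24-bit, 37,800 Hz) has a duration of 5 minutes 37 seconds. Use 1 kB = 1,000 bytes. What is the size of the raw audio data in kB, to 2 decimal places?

Duration = 5 minutes 37 seconds = 337 s.
Bytes = 37,800 samples/s × 337 s × 3 bytes/sample × 1 ch = 38,215,800 bytes.
38,215,800 / 1,000 = 38215.80 kB.

38215.80 kB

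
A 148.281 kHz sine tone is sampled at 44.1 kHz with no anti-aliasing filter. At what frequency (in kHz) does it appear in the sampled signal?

15.981 kHz

Nyquist = 44,100/2 = 22,050 Hz; 148,281 Hz exceeds it.
Alias = |148,281 − 3×44,100| = |148,281 − 132,300| = 15,981 Hz = 15.981 kHz.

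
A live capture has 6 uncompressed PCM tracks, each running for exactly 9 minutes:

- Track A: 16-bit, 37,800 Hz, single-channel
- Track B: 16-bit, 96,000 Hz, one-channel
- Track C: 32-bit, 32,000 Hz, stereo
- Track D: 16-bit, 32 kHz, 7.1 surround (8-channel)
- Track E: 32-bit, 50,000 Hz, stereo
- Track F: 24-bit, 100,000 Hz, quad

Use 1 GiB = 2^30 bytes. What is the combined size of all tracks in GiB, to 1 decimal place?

exactly 9 minutes = 540 s.
Track A: 37,800 × 540 × 2 × 1 = 40,824,000 bytes.
Track B: 96,000 × 540 × 2 × 1 = 103,680,000 bytes.
Track C: 32,000 × 540 × 4 × 2 = 138,240,000 bytes.
Track D: 32,000 × 540 × 2 × 8 = 276,480,000 bytes.
Track E: 50,000 × 540 × 4 × 2 = 216,000,000 bytes.
Track F: 100,000 × 540 × 3 × 4 = 648,000,000 bytes.
Total = 1,423,224,000 bytes = 1.3 GiB.

1.3 GiB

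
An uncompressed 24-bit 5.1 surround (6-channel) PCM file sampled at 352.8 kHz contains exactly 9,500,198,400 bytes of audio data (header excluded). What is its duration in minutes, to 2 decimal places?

24.93 minutes

Byte rate = 352,800 × 3 × 6 = 6,350,400 bytes/s.
Duration = 9,500,198,400 / 6,350,400 = 1,496 s.
1,496 s / 60 = 24.93 minutes.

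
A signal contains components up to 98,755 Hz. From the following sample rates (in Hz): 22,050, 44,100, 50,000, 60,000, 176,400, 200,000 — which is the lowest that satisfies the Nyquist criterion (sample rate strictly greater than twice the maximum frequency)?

Need sample rate > 2 × 98,755 = 197,510 Hz.
Lowest listed rate above 197,510 Hz is 200,000 Hz.

200,000 Hz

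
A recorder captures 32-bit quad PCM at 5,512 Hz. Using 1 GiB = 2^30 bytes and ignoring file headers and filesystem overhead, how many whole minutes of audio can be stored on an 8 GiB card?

Uncompressed byte rate = 5,512 × 4 × 4 = 88,192 bytes/s.
Capacity = 8 × 1,073,741,824 = 8,589,934,592 bytes.
8,589,934,592 / 88,192 ≈ 97400.38 s → 1,623 minutes.

1,623 minutes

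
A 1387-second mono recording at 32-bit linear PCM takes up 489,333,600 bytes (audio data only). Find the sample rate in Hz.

Bytes = sample_rate × seconds × bytes_per_sample × channels.
sample_rate = 489,333,600 / (1,387 × 4 × 1) = 489,333,600 / 5,548 = 88,200 Hz.

88,200 Hz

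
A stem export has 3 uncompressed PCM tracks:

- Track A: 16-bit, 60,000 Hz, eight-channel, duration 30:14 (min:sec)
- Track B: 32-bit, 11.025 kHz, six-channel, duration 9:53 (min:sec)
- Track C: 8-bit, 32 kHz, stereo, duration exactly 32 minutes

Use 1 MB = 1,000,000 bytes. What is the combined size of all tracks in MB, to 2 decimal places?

Track A: 30:14 (min:sec) = 1,814 s; 60,000 × 1,814 × 2 × 8 = 1,741,440,000 bytes.
Track B: 9:53 (min:sec) = 593 s; 11,025 × 593 × 4 × 6 = 156,907,800 bytes.
Track C: exactly 32 minutes = 1,920 s; 32,000 × 1,920 × 1 × 2 = 122,880,000 bytes.
Total = 2,021,227,800 bytes = 2021.23 MB.

2021.23 MB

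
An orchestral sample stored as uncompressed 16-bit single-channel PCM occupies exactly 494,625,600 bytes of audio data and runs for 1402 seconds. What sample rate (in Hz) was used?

Bytes = sample_rate × seconds × bytes_per_sample × channels.
sample_rate = 494,625,600 / (1,402 × 2 × 1) = 494,625,600 / 2,804 = 176,400 Hz.

176,400 Hz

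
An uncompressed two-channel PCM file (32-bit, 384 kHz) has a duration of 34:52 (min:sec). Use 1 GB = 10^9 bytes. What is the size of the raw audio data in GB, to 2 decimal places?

6.43 GB

Duration = 34:52 (min:sec) = 2,092 s.
Bytes = 384,000 samples/s × 2,092 s × 4 bytes/sample × 2 ch = 6,426,624,000 bytes.
6,426,624,000 / 1,000,000,000 = 6.43 GB.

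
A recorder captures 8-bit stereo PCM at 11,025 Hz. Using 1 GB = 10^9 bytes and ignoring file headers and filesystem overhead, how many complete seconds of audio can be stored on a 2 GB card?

Uncompressed byte rate = 11,025 × 1 × 2 = 22,050 bytes/s.
Capacity = 2 × 1,000,000,000 = 2,000,000,000 bytes.
2,000,000,000 / 22,050 ≈ 90702.95 s → 90,702 seconds.

90,702 seconds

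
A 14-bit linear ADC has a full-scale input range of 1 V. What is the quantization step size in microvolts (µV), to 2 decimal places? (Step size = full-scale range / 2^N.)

1 V / 2^14 = 1 / 16,384 V = 61.04 µV.

61.04 µV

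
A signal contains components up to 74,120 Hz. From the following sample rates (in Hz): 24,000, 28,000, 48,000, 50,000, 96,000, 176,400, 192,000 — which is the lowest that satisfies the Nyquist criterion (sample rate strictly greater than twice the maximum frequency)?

Need sample rate > 2 × 74,120 = 148,240 Hz.
Lowest listed rate above 148,240 Hz is 176,400 Hz.

176,400 Hz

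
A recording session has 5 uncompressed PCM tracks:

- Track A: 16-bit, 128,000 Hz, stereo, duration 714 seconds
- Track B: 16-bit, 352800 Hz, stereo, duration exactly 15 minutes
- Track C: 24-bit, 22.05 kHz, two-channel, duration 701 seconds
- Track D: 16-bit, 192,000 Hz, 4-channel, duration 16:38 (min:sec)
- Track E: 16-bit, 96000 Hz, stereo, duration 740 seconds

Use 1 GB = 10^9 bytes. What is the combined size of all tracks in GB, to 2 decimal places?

3.55 GB

Track A: 128,000 × 714 × 2 × 2 = 365,568,000 bytes.
Track B: exactly 15 minutes = 900 s; 352,800 × 900 × 2 × 2 = 1,270,080,000 bytes.
Track C: 22,050 × 701 × 3 × 2 = 92,742,300 bytes.
Track D: 16:38 (min:sec) = 998 s; 192,000 × 998 × 2 × 4 = 1,532,928,000 bytes.
Track E: 96,000 × 740 × 2 × 2 = 284,160,000 bytes.
Total = 3,545,478,300 bytes = 3.55 GB.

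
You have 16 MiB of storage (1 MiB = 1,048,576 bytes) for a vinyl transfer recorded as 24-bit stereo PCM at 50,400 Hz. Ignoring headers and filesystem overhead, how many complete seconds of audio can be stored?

55 seconds

Uncompressed byte rate = 50,400 × 3 × 2 = 302,400 bytes/s.
Capacity = 16 × 1,048,576 = 16,777,216 bytes.
16,777,216 / 302,400 ≈ 55.48 s → 55 seconds.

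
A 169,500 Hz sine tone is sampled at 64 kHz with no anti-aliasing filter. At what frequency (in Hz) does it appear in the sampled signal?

Nyquist = 64,000/2 = 32,000 Hz; 169,500 Hz exceeds it.
Alias = |169,500 − 3×64,000| = |169,500 − 192,000| = 22,500 Hz.

22,500 Hz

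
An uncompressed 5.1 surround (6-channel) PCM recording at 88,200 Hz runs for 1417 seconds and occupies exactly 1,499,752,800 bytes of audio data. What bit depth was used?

16 bits

Bytes per sample = 1,499,752,800 / (88,200 × 1,417 × 6) = 1,499,752,800 / 749,876,400 = 2.
Bit depth = 2 × 8 = 16 bits.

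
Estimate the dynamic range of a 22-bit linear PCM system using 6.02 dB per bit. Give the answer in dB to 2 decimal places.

22 × 6.02 = 132.44 dB.

132.44 dB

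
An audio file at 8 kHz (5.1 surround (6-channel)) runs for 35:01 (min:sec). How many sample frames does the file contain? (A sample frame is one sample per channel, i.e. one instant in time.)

35:01 (min:sec) = 2,101 s.
8,000 samples/s × 2,101 s = 16,808,000 frames.

16,808,000 sample frames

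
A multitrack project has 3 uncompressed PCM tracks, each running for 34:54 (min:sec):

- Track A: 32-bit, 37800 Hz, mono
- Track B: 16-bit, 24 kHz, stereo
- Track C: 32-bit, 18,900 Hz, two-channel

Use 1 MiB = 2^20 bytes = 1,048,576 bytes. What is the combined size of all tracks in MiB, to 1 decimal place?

34:54 (min:sec) = 2,094 s.
Track A: 37,800 × 2,094 × 4 × 1 = 316,612,800 bytes.
Track B: 24,000 × 2,094 × 2 × 2 = 201,024,000 bytes.
Track C: 18,900 × 2,094 × 4 × 2 = 316,612,800 bytes.
Total = 834,249,600 bytes = 795.6 MiB.

795.6 MiB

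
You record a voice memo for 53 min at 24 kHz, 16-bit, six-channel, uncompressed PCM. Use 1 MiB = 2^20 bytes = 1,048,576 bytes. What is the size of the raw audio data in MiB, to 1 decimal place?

873.4 MiB

Duration = 53 min = 3,180 s.
Bytes = 24,000 samples/s × 3,180 s × 2 bytes/sample × 6 ch = 915,840,000 bytes.
915,840,000 / 1,048,576 = 873.4 MiB.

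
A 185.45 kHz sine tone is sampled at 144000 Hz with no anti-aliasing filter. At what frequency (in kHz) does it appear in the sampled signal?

Nyquist = 144,000/2 = 72,000 Hz; 185,450 Hz exceeds it.
Alias = |185,450 − 1×144,000| = |185,450 − 144,000| = 41,450 Hz = 41.45 kHz.

41.45 kHz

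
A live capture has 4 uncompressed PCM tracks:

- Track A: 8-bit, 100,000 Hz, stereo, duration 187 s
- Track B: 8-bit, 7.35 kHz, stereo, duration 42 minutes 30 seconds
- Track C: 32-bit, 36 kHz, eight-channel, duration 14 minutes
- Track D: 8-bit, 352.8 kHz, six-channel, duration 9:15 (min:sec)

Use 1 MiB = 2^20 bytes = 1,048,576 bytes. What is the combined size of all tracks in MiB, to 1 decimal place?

Track A: 100,000 × 187 × 1 × 2 = 37,400,000 bytes.
Track B: 42 minutes 30 seconds = 2,550 s; 7,350 × 2,550 × 1 × 2 = 37,485,000 bytes.
Track C: 14 minutes = 840 s; 36,000 × 840 × 4 × 8 = 967,680,000 bytes.
Track D: 9:15 (min:sec) = 555 s; 352,800 × 555 × 1 × 6 = 1,174,824,000 bytes.
Total = 2,217,389,000 bytes = 2114.7 MiB.

2114.7 MiB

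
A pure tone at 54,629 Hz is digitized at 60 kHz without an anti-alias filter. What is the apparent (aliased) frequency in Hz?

Nyquist = 60,000/2 = 30,000 Hz; 54,629 Hz exceeds it.
Alias = |54,629 − 1×60,000| = |54,629 − 60,000| = 5,371 Hz.

5,371 Hz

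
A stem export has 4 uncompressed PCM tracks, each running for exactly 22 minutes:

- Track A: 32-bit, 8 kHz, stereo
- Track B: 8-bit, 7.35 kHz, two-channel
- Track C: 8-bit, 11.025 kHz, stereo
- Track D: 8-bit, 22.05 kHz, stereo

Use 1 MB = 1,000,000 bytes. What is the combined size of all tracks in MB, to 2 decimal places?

191.20 MB

exactly 22 minutes = 1,320 s.
Track A: 8,000 × 1,320 × 4 × 2 = 84,480,000 bytes.
Track B: 7,350 × 1,320 × 1 × 2 = 19,404,000 bytes.
Track C: 11,025 × 1,320 × 1 × 2 = 29,106,000 bytes.
Track D: 22,050 × 1,320 × 1 × 2 = 58,212,000 bytes.
Total = 191,202,000 bytes = 191.20 MB.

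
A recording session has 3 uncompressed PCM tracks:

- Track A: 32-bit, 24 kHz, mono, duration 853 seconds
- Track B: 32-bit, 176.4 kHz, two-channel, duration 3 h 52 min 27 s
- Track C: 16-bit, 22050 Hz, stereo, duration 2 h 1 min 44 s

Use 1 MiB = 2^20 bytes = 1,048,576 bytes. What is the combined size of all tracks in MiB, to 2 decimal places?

Track A: 24,000 × 853 × 4 × 1 = 81,888,000 bytes.
Track B: 3 h 52 min 27 s = 13,947 s; 176,400 × 13,947 × 4 × 2 = 19,682,006,400 bytes.
Track C: 2 h 1 min 44 s = 7,304 s; 22,050 × 7,304 × 2 × 2 = 644,212,800 bytes.
Total = 20,408,107,200 bytes = 19462.69 MiB.

19462.69 MiB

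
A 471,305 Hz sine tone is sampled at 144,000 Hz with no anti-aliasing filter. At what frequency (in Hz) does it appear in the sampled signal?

39,305 Hz

Nyquist = 144,000/2 = 72,000 Hz; 471,305 Hz exceeds it.
Alias = |471,305 − 3×144,000| = |471,305 − 432,000| = 39,305 Hz.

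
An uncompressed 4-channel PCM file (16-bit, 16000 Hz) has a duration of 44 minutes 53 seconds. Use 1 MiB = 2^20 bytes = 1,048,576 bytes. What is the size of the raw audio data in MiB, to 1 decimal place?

Duration = 44 minutes 53 seconds = 2,693 s.
Bytes = 16,000 samples/s × 2,693 s × 2 bytes/sample × 4 ch = 344,704,000 bytes.
344,704,000 / 1,048,576 = 328.7 MiB.

328.7 MiB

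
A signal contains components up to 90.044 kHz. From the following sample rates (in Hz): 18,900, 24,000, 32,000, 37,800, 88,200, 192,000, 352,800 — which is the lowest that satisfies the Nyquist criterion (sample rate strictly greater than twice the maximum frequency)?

192,000 Hz

Need sample rate > 2 × 90,044 = 180,088 Hz.
Lowest listed rate above 180,088 Hz is 192,000 Hz.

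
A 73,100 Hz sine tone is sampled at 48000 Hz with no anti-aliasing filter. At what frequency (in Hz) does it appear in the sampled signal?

Nyquist = 48,000/2 = 24,000 Hz; 73,100 Hz exceeds it.
Alias = |73,100 − 2×48,000| = |73,100 − 96,000| = 22,900 Hz.

22,900 Hz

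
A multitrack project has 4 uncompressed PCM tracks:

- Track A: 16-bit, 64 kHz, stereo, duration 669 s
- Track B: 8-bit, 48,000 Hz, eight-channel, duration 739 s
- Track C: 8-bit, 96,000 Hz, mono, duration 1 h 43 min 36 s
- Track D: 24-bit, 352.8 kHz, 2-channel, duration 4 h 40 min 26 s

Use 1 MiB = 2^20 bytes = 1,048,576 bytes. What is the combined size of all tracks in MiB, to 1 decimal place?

34970.3 MiB

Track A: 64,000 × 669 × 2 × 2 = 171,264,000 bytes.
Track B: 48,000 × 739 × 1 × 8 = 283,776,000 bytes.
Track C: 1 h 43 min 36 s = 6,216 s; 96,000 × 6,216 × 1 × 1 = 596,736,000 bytes.
Track D: 4 h 40 min 26 s = 16,826 s; 352,800 × 16,826 × 3 × 2 = 35,617,276,800 bytes.
Total = 36,669,052,800 bytes = 34970.3 MiB.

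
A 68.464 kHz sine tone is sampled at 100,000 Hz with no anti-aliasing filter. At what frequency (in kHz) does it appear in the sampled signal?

Nyquist = 100,000/2 = 50,000 Hz; 68,464 Hz exceeds it.
Alias = |68,464 − 1×100,000| = |68,464 − 100,000| = 31,536 Hz = 31.536 kHz.

31.536 kHz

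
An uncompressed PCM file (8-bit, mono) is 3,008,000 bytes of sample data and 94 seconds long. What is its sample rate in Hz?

32,000 Hz

Bytes = sample_rate × seconds × bytes_per_sample × channels.
sample_rate = 3,008,000 / (94 × 1 × 1) = 3,008,000 / 94 = 32,000 Hz.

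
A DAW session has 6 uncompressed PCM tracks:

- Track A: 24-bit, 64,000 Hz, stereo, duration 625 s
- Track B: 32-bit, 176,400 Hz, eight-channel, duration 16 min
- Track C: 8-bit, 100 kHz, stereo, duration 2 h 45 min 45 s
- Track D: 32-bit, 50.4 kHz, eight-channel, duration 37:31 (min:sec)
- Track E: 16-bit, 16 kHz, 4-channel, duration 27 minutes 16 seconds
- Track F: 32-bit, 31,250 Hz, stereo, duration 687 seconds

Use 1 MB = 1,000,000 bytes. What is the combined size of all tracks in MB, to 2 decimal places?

Track A: 64,000 × 625 × 3 × 2 = 240,000,000 bytes.
Track B: 16 min = 960 s; 176,400 × 960 × 4 × 8 = 5,419,008,000 bytes.
Track C: 2 h 45 min 45 s = 9,945 s; 100,000 × 9,945 × 1 × 2 = 1,989,000,000 bytes.
Track D: 37:31 (min:sec) = 2,251 s; 50,400 × 2,251 × 4 × 8 = 3,630,412,800 bytes.
Track E: 27 minutes 16 seconds = 1,636 s; 16,000 × 1,636 × 2 × 4 = 209,408,000 bytes.
Track F: 31,250 × 687 × 4 × 2 = 171,750,000 bytes.
Total = 11,659,578,800 bytes = 11659.58 MB.

11659.58 MB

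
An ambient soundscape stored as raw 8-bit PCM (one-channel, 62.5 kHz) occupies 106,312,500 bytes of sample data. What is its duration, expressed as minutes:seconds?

28:21

Byte rate = 62,500 × 1 × 1 = 62,500 bytes/s.
Duration = 106,312,500 / 62,500 = 1,701 s.
1,701 s = 28:21.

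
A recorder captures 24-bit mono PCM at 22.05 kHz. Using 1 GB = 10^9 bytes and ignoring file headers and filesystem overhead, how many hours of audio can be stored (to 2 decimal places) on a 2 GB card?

8.40 hours

Uncompressed byte rate = 22,050 × 3 × 1 = 66,150 bytes/s.
Capacity = 2 × 1,000,000,000 = 2,000,000,000 bytes.
2,000,000,000 / 66,150 ≈ 30234.32 s → 8.40 hours.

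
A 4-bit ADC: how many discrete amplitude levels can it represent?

2^4 = 16.

16 levels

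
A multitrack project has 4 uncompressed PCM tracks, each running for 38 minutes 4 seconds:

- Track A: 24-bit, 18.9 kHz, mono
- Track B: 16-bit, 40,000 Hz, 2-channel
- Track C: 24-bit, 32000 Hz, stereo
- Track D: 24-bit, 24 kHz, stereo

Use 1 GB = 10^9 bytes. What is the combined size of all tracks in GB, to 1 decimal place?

38 minutes 4 seconds = 2,284 s.
Track A: 18,900 × 2,284 × 3 × 1 = 129,502,800 bytes.
Track B: 40,000 × 2,284 × 2 × 2 = 365,440,000 bytes.
Track C: 32,000 × 2,284 × 3 × 2 = 438,528,000 bytes.
Track D: 24,000 × 2,284 × 3 × 2 = 328,896,000 bytes.
Total = 1,262,366,800 bytes = 1.3 GB.

1.3 GB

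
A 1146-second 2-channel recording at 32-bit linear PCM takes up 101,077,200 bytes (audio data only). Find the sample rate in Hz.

Bytes = sample_rate × seconds × bytes_per_sample × channels.
sample_rate = 101,077,200 / (1,146 × 4 × 2) = 101,077,200 / 9,168 = 11,025 Hz.

11,025 Hz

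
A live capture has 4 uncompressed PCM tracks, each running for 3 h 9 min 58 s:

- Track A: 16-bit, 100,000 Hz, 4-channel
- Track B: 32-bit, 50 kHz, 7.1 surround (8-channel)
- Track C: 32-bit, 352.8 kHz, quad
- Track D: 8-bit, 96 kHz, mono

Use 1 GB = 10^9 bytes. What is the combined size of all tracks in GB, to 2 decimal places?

3 h 9 min 58 s = 11,398 s.
Track A: 100,000 × 11,398 × 2 × 4 = 9,118,400,000 bytes.
Track B: 50,000 × 11,398 × 4 × 8 = 18,236,800,000 bytes.
Track C: 352,800 × 11,398 × 4 × 4 = 64,339,430,400 bytes.
Track D: 96,000 × 11,398 × 1 × 1 = 1,094,208,000 bytes.
Total = 92,788,838,400 bytes = 92.79 GB.

92.79 GB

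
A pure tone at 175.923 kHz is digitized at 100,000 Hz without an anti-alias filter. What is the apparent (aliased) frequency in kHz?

24.077 kHz

Nyquist = 100,000/2 = 50,000 Hz; 175,923 Hz exceeds it.
Alias = |175,923 − 2×100,000| = |175,923 − 200,000| = 24,077 Hz = 24.077 kHz.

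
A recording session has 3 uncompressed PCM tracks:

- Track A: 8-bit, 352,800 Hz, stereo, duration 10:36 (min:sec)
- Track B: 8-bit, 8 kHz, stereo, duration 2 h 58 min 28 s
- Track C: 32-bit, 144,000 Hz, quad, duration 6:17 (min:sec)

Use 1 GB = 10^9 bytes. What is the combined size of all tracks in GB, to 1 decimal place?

Track A: 10:36 (min:sec) = 636 s; 352,800 × 636 × 1 × 2 = 448,761,600 bytes.
Track B: 2 h 58 min 28 s = 10,708 s; 8,000 × 10,708 × 1 × 2 = 171,328,000 bytes.
Track C: 6:17 (min:sec) = 377 s; 144,000 × 377 × 4 × 4 = 868,608,000 bytes.
Total = 1,488,697,600 bytes = 1.5 GB.

1.5 GB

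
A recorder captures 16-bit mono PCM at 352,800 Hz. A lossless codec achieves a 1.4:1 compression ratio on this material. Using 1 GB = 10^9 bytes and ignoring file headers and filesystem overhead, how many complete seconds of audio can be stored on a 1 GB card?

1,984 seconds

Uncompressed byte rate = 352,800 × 2 × 1 = 705,600 bytes/s.
After 1.4:1 compression, effective rate ≈ 504000 bytes/s.
Capacity = 1 × 1,000,000,000 = 1,000,000,000 bytes.
1,000,000,000 / effective rate ≈ 1984.13 s → 1,984 seconds.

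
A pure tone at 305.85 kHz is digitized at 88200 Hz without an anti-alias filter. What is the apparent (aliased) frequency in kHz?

41.25 kHz

Nyquist = 88,200/2 = 44,100 Hz; 305,850 Hz exceeds it.
Alias = |305,850 − 3×88,200| = |305,850 − 264,600| = 41,250 Hz = 41.25 kHz.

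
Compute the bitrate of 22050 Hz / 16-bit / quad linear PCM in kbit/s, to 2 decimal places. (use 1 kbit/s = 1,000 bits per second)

1411.20 kbit/s

Bit rate = 22,050 × 16 × 4 = 1,411,200 bits/s.
= 1411.20 kbit/s.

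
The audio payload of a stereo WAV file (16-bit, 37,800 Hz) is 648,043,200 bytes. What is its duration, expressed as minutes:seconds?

Byte rate = 37,800 × 2 × 2 = 151,200 bytes/s.
Duration = 648,043,200 / 151,200 = 4,286 s.
4,286 s = 71:26.

71:26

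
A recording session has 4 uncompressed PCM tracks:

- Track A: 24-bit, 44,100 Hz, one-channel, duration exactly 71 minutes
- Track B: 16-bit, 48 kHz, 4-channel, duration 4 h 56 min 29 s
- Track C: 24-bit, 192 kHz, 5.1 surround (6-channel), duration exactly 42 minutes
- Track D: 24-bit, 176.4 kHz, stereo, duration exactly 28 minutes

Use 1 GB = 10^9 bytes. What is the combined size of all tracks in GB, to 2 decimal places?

Track A: exactly 71 minutes = 4,260 s; 44,100 × 4,260 × 3 × 1 = 563,598,000 bytes.
Track B: 4 h 56 min 29 s = 17,789 s; 48,000 × 17,789 × 2 × 4 = 6,830,976,000 bytes.
Track C: exactly 42 minutes = 2,520 s; 192,000 × 2,520 × 3 × 6 = 8,709,120,000 bytes.
Track D: exactly 28 minutes = 1,680 s; 176,400 × 1,680 × 3 × 2 = 1,778,112,000 bytes.
Total = 17,881,806,000 bytes = 17.88 GB.

17.88 GB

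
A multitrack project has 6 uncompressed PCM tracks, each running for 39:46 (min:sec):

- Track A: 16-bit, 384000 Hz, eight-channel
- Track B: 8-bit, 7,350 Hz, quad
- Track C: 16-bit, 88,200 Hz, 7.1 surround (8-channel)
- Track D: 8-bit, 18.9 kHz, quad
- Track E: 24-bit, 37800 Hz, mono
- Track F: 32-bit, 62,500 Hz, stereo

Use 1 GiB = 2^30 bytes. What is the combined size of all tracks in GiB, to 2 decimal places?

39:46 (min:sec) = 2,386 s.
Track A: 384,000 × 2,386 × 2 × 8 = 14,659,584,000 bytes.
Track B: 7,350 × 2,386 × 1 × 4 = 70,148,400 bytes.
Track C: 88,200 × 2,386 × 2 × 8 = 3,367,123,200 bytes.
Track D: 18,900 × 2,386 × 1 × 4 = 180,381,600 bytes.
Track E: 37,800 × 2,386 × 3 × 1 = 270,572,400 bytes.
Track F: 62,500 × 2,386 × 4 × 2 = 1,193,000,000 bytes.
Total = 19,740,809,600 bytes = 18.39 GiB.

18.39 GiB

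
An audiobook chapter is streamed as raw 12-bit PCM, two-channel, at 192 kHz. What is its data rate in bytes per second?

576,000 bytes/s

Bit rate = 192,000 × 12 × 2 = 4,608,000 bits/s.
4,608,000 / 8 = 576,000 bytes/s.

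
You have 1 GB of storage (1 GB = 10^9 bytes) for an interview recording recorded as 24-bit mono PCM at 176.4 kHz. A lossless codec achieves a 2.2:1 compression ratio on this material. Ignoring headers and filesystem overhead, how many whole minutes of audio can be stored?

69 minutes

Uncompressed byte rate = 176,400 × 3 × 1 = 529,200 bytes/s.
After 2.2:1 compression, effective rate ≈ 240545.45 bytes/s.
Capacity = 1 × 1,000,000,000 = 1,000,000,000 bytes.
1,000,000,000 / effective rate ≈ 4157.22 s → 69 minutes.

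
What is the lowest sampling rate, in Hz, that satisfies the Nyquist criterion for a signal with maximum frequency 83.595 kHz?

Minimum sample rate = 2 × 83,595 Hz = 167,190 Hz.

167,190 Hz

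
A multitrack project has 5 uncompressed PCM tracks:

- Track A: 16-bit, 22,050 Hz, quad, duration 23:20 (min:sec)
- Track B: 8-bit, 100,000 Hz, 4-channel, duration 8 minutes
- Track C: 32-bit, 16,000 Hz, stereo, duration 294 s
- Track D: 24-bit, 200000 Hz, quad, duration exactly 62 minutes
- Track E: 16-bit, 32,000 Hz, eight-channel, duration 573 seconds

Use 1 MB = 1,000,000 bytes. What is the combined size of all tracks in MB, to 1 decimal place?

9698.0 MB

Track A: 23:20 (min:sec) = 1,400 s; 22,050 × 1,400 × 2 × 4 = 246,960,000 bytes.
Track B: 8 minutes = 480 s; 100,000 × 480 × 1 × 4 = 192,000,000 bytes.
Track C: 16,000 × 294 × 4 × 2 = 37,632,000 bytes.
Track D: exactly 62 minutes = 3,720 s; 200,000 × 3,720 × 3 × 4 = 8,928,000,000 bytes.
Track E: 32,000 × 573 × 2 × 8 = 293,376,000 bytes.
Total = 9,697,968,000 bytes = 9698.0 MB.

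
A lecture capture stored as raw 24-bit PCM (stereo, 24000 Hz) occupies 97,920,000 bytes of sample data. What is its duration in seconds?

680 seconds

Byte rate = 24,000 × 3 × 2 = 144,000 bytes/s.
Duration = 97,920,000 / 144,000 = 680 s.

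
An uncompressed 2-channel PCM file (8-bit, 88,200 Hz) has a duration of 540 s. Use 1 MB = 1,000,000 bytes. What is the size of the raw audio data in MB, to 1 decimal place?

Bytes = 88,200 samples/s × 540 s × 1 bytes/sample × 2 ch = 95,256,000 bytes.
95,256,000 / 1,000,000 = 95.3 MB.

95.3 MB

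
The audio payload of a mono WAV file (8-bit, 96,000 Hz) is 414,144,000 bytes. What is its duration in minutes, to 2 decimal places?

Byte rate = 96,000 × 1 × 1 = 96,000 bytes/s.
Duration = 414,144,000 / 96,000 = 4,314 s.
4,314 s / 60 = 71.90 minutes.

71.90 minutes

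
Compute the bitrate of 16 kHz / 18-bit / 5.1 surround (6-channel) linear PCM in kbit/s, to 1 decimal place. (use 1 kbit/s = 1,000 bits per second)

1728.0 kbit/s

Bit rate = 16,000 × 18 × 6 = 1,728,000 bits/s.
= 1728.0 kbit/s.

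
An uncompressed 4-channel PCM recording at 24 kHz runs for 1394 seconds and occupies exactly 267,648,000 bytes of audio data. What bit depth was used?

Bytes per sample = 267,648,000 / (24,000 × 1,394 × 4) = 267,648,000 / 133,824,000 = 2.
Bit depth = 2 × 8 = 16 bits.

16 bits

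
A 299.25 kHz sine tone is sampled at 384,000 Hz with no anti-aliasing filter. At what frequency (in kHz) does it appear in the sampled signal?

84.75 kHz

Nyquist = 384,000/2 = 192,000 Hz; 299,250 Hz exceeds it.
Alias = |299,250 − 1×384,000| = |299,250 − 384,000| = 84,750 Hz = 84.75 kHz.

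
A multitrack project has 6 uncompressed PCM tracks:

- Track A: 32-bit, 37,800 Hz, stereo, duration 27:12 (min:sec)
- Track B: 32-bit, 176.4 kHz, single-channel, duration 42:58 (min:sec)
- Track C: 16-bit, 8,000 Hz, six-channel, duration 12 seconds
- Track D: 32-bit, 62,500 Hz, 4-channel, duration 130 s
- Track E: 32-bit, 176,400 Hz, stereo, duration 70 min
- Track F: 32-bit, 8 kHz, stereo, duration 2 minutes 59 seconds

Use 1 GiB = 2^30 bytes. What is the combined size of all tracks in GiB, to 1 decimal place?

7.8 GiB

Track A: 27:12 (min:sec) = 1,632 s; 37,800 × 1,632 × 4 × 2 = 493,516,800 bytes.
Track B: 42:58 (min:sec) = 2,578 s; 176,400 × 2,578 × 4 × 1 = 1,819,036,800 bytes.
Track C: 8,000 × 12 × 2 × 6 = 1,152,000 bytes.
Track D: 62,500 × 130 × 4 × 4 = 130,000,000 bytes.
Track E: 70 min = 4,200 s; 176,400 × 4,200 × 4 × 2 = 5,927,040,000 bytes.
Track F: 2 minutes 59 seconds = 179 s; 8,000 × 179 × 4 × 2 = 11,456,000 bytes.
Total = 8,382,201,600 bytes = 7.8 GiB.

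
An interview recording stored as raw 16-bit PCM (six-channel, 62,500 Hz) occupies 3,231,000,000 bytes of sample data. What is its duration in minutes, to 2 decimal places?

Byte rate = 62,500 × 2 × 6 = 750,000 bytes/s.
Duration = 3,231,000,000 / 750,000 = 4,308 s.
4,308 s / 60 = 71.80 minutes.

71.80 minutes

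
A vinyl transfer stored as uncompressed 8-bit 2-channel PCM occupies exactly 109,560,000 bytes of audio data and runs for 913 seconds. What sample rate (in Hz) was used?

60,000 Hz

Bytes = sample_rate × seconds × bytes_per_sample × channels.
sample_rate = 109,560,000 / (913 × 1 × 2) = 109,560,000 / 1,826 = 60,000 Hz.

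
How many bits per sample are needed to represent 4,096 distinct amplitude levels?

12 bits

log2(4,096) = 12.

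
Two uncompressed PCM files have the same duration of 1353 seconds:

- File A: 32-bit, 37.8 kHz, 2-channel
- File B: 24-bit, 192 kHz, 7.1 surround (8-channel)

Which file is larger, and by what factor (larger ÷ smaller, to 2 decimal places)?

File B, by a factor of 15.24

File A: 37,800 × 4 × 2 = 302,400 bytes/s.
File B: 192,000 × 3 × 8 = 4,608,000 bytes/s.
File B is larger; ratio = 6,234,624,000 / 409,147,200 = 15.24.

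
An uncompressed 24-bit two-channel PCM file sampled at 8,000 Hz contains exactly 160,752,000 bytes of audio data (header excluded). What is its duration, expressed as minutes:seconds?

Byte rate = 8,000 × 3 × 2 = 48,000 bytes/s.
Duration = 160,752,000 / 48,000 = 3,349 s.
3,349 s = 55:49.

55:49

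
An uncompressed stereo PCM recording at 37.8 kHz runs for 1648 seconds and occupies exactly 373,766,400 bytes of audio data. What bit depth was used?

24 bits

Bytes per sample = 373,766,400 / (37,800 × 1,648 × 2) = 373,766,400 / 124,588,800 = 3.
Bit depth = 3 × 8 = 24 bits.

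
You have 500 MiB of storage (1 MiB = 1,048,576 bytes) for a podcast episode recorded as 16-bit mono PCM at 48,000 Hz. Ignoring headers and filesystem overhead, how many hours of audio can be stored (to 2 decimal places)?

Uncompressed byte rate = 48,000 × 2 × 1 = 96,000 bytes/s.
Capacity = 500 × 1,048,576 = 524,288,000 bytes.
524,288,000 / 96,000 ≈ 5461.33 s → 1.52 hours.

1.52 hours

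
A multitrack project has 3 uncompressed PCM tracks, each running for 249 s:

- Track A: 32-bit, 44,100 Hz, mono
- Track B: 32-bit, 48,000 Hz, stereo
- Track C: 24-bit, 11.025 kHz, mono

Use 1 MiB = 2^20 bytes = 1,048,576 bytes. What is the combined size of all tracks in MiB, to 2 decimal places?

Track A: 44,100 × 249 × 4 × 1 = 43,923,600 bytes.
Track B: 48,000 × 249 × 4 × 2 = 95,616,000 bytes.
Track C: 11,025 × 249 × 3 × 1 = 8,235,675 bytes.
Total = 147,775,275 bytes = 140.93 MiB.

140.93 MiB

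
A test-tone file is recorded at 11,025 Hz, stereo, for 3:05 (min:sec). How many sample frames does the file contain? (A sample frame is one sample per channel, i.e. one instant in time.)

2,039,625 sample frames

3:05 (min:sec) = 185 s.
11,025 samples/s × 185 s = 2,039,625 frames.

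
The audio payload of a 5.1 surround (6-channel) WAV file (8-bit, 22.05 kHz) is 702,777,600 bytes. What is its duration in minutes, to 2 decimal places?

Byte rate = 22,050 × 1 × 6 = 132,300 bytes/s.
Duration = 702,777,600 / 132,300 = 5,312 s.
5,312 s / 60 = 88.53 minutes.

88.53 minutes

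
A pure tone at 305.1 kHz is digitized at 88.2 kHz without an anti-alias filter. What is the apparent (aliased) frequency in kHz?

Nyquist = 88,200/2 = 44,100 Hz; 305,100 Hz exceeds it.
Alias = |305,100 − 3×88,200| = |305,100 − 264,600| = 40,500 Hz = 40.5 kHz.

40.5 kHz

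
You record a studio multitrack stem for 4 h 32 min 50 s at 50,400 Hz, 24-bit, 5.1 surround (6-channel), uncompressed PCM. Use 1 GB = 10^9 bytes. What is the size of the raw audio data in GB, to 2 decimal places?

Duration = 4 h 32 min 50 s = 16,370 s.
Bytes = 50,400 samples/s × 16,370 s × 3 bytes/sample × 6 ch = 14,850,864,000 bytes.
14,850,864,000 / 1,000,000,000 = 14.85 GB.

14.85 GB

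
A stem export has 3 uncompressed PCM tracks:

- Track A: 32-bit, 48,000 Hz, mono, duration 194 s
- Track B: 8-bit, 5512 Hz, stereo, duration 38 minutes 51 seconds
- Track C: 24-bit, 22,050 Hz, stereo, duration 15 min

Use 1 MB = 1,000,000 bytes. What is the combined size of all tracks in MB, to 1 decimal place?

Track A: 48,000 × 194 × 4 × 1 = 37,248,000 bytes.
Track B: 38 minutes 51 seconds = 2,331 s; 5,512 × 2,331 × 1 × 2 = 25,696,944 bytes.
Track C: 15 min = 900 s; 22,050 × 900 × 3 × 2 = 119,070,000 bytes.
Total = 182,014,944 bytes = 182.0 MB.

182.0 MB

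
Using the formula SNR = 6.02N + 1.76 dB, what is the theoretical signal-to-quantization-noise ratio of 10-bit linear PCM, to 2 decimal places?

6.02 × 10 + 1.76 = 61.96 dB.

61.96 dB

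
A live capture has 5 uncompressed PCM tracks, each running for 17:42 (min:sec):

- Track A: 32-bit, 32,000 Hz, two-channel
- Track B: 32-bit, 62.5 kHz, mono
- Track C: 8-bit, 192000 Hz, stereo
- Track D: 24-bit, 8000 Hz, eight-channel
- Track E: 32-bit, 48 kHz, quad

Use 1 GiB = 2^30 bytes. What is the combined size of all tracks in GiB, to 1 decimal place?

1.8 GiB

17:42 (min:sec) = 1,062 s.
Track A: 32,000 × 1,062 × 4 × 2 = 271,872,000 bytes.
Track B: 62,500 × 1,062 × 4 × 1 = 265,500,000 bytes.
Track C: 192,000 × 1,062 × 1 × 2 = 407,808,000 bytes.
Track D: 8,000 × 1,062 × 3 × 8 = 203,904,000 bytes.
Track E: 48,000 × 1,062 × 4 × 4 = 815,616,000 bytes.
Total = 1,964,700,000 bytes = 1.8 GiB.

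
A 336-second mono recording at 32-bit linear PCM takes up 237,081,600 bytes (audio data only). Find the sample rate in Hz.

Bytes = sample_rate × seconds × bytes_per_sample × channels.
sample_rate = 237,081,600 / (336 × 4 × 1) = 237,081,600 / 1,344 = 176,400 Hz.

176,400 Hz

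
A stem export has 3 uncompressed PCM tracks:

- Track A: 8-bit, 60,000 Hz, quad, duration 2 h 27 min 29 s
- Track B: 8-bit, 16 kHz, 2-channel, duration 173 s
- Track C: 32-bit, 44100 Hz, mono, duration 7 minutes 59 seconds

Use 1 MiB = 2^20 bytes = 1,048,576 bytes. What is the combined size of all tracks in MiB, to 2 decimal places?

2111.24 MiB

Track A: 2 h 27 min 29 s = 8,849 s; 60,000 × 8,849 × 1 × 4 = 2,123,760,000 bytes.
Track B: 16,000 × 173 × 1 × 2 = 5,536,000 bytes.
Track C: 7 minutes 59 seconds = 479 s; 44,100 × 479 × 4 × 1 = 84,495,600 bytes.
Total = 2,213,791,600 bytes = 2111.24 MiB.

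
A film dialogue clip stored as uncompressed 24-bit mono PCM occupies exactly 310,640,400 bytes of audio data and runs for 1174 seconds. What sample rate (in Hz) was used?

Bytes = sample_rate × seconds × bytes_per_sample × channels.
sample_rate = 310,640,400 / (1,174 × 3 × 1) = 310,640,400 / 3,522 = 88,200 Hz.

88,200 Hz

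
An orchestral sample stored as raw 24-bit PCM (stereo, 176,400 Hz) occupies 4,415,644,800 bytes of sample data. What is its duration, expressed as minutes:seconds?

69:32

Byte rate = 176,400 × 3 × 2 = 1,058,400 bytes/s.
Duration = 4,415,644,800 / 1,058,400 = 4,172 s.
4,172 s = 69:32.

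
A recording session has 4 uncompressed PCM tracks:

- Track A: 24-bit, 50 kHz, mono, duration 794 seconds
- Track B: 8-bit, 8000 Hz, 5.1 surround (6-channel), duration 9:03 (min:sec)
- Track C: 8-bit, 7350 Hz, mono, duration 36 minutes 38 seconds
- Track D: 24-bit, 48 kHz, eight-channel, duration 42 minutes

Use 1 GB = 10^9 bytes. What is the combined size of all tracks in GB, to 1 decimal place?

3.1 GB

Track A: 50,000 × 794 × 3 × 1 = 119,100,000 bytes.
Track B: 9:03 (min:sec) = 543 s; 8,000 × 543 × 1 × 6 = 26,064,000 bytes.
Track C: 36 minutes 38 seconds = 2,198 s; 7,350 × 2,198 × 1 × 1 = 16,155,300 bytes.
Track D: 42 minutes = 2,520 s; 48,000 × 2,520 × 3 × 8 = 2,903,040,000 bytes.
Total = 3,064,359,300 bytes = 3.1 GB.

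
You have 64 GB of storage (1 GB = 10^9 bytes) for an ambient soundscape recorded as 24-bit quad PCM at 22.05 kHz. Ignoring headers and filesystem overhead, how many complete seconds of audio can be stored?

241,874 seconds

Uncompressed byte rate = 22,050 × 3 × 4 = 264,600 bytes/s.
Capacity = 64 × 1,000,000,000 = 64,000,000,000 bytes.
64,000,000,000 / 264,600 ≈ 241874.53 s → 241,874 seconds.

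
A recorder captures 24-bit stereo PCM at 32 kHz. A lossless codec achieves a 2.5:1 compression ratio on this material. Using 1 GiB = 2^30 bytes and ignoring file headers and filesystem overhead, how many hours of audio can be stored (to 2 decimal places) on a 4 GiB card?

Uncompressed byte rate = 32,000 × 3 × 2 = 192,000 bytes/s.
After 2.5:1 compression, effective rate ≈ 76800 bytes/s.
Capacity = 4 × 1,073,741,824 = 4,294,967,296 bytes.
4,294,967,296 / effective rate ≈ 55924.05 s → 15.53 hours.

15.53 hours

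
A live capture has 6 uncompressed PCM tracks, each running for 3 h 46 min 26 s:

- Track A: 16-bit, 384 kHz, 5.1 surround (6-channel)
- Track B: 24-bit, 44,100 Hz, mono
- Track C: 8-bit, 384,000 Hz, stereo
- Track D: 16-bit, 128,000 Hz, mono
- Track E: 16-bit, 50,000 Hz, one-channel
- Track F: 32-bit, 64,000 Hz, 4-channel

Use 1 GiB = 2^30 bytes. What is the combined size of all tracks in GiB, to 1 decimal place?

3 h 46 min 26 s = 13,586 s.
Track A: 384,000 × 13,586 × 2 × 6 = 62,604,288,000 bytes.
Track B: 44,100 × 13,586 × 3 × 1 = 1,797,427,800 bytes.
Track C: 384,000 × 13,586 × 1 × 2 = 10,434,048,000 bytes.
Track D: 128,000 × 13,586 × 2 × 1 = 3,478,016,000 bytes.
Track E: 50,000 × 13,586 × 2 × 1 = 1,358,600,000 bytes.
Track F: 64,000 × 13,586 × 4 × 4 = 13,912,064,000 bytes.
Total = 93,584,443,800 bytes = 87.2 GiB.

87.2 GiB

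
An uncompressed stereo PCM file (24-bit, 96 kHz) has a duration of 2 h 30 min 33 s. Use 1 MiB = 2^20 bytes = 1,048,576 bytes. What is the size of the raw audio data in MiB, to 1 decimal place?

Duration = 2 h 30 min 33 s = 9,033 s.
Bytes = 96,000 samples/s × 9,033 s × 3 bytes/sample × 2 ch = 5,203,008,000 bytes.
5,203,008,000 / 1,048,576 = 4962.0 MiB.

4962.0 MiB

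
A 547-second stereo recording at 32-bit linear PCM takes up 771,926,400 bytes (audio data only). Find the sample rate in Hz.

176,400 Hz

Bytes = sample_rate × seconds × bytes_per_sample × channels.
sample_rate = 771,926,400 / (547 × 4 × 2) = 771,926,400 / 4,376 = 176,400 Hz.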